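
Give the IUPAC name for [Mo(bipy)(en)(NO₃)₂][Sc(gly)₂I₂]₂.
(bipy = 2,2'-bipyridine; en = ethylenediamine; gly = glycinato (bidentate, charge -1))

Both ions are complex: the cation is named first with the plain metal name, the anion second with the -ate form; each ion's ligands are alphabetised independently.
Scandium is always +3 in its complexes; the anion's ligand charges sum to -4, so the complex anion is 1−.
With 2 anions per cation, the cation must be 2×1 = 2+.
Cation: ligand charges sum to -2; for the ion to be 2+, Mo = +4.

(2,2'-bipyridine)(ethylenediamine)dinitratomolybdenum(IV) bis(glycinato)diiodoscandate(III)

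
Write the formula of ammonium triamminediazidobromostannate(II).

NH4[SnBr(N3)2(NH3)3]

Ligands: 3 ammine (NH3, neutral), 2 azido (N3, -1), 1 bromo (Br, -1). Ligand charge sum = -3.
Charge balance with ammonium (+1) requires 1 complex ion per 1 ammonium.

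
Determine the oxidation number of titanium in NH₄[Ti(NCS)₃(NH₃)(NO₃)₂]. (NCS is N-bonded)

+4

1 ammonium outside the brackets (+1 each) → the complex ion is 1−.
Ligand charges: 2×NO3 = -2; 3×NCS = -3; 1×NH3 neutral; sum -5.
Ti + (-5) = 1− ⇒ Ti is +4.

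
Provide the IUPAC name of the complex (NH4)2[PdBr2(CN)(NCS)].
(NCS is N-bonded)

The 2 ammonium counter-ions carry a total charge of +2, so each complex ion is 2−.
Ligand charges: 1×isothiocyanato (-1 each), 1×cyano (-1 each), 2×bromo (-1 each); total -4. So Pd + (-4) = 2−, giving Pd = +2.
Ligands are named alphabetically: bromo before cyano before isothiocyanato.
The complex ion is anionic, so palladium takes the -ate form palladate(II).

ammonium dibromocyanoisothiocyanatopalladate(II)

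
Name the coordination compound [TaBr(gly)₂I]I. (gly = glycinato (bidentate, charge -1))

The 1 iodide counter-ion carries a total charge of -1, so each complex ion is 1+.
Ligand charges: 2×glycinato (-1 each), 1×bromo (-1 each), 1×iodo (-1 each); total -4. So Ta + (-4) = 1+, giving Ta = +5.
Ligands are named alphabetically: bromo before glycinato before iodo.

bromobis(glycinato)iodotantalum(V) iodide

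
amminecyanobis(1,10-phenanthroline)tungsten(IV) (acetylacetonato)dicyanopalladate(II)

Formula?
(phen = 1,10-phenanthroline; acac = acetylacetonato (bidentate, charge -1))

Cation [W…]: ligand charges -1, W(IV) ⇒ ion charge 3+.
Anion [Pd…]: ligand charges -3, Pd(II) ⇒ ion charge 1−.

[W(CN)(NH3)(phen)2][Pd(acac)(CN)2]3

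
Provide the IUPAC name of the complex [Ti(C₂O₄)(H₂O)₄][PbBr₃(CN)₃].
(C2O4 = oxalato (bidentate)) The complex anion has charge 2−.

tetraaquaoxalatotitanium(IV) tribromotricyanoplumbate(IV)

Both ions are complex: the cation is named first with the plain metal name, the anion second with the -ate form; each ion's ligands are alphabetised independently.
The complex anion is given as 2−; its ligand charges sum to -6, so Pb = +4.
A 1:1 salt means the cation carries the equal and opposite charge, 2+.
Cation: ligand charges sum to -2; for the ion to be 2+, Ti = +4.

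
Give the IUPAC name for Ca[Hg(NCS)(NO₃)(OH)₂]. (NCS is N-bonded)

The 1 calcium counter-ion carries a total charge of +2, so each complex ion is 2−.
Ligand charges: 1×nitrato (-1 each), 1×isothiocyanato (-1 each), 2×hydroxo (-1 each); total -4. So Hg + (-4) = 2−, giving Hg = +2.
Ligands are named alphabetically: hydroxo before isothiocyanato before nitrato.
The complex ion is anionic, so mercury takes the -ate form mercurate(II).

calcium dihydroxoisothiocyanatonitratomercurate(II)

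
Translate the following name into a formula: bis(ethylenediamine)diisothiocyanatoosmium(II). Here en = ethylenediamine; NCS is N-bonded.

[Os(en)2(NCS)2]

Ligands: 2 ethylenediamine (en, neutral), 2 isothiocyanato (NCS, -1). Ligand charge sum = -2.
With Os in oxidation state +2, the complex ion is [Os...].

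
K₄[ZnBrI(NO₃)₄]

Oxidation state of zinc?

+2

4 potassium outside the brackets (+1 each) → the complex ion is 4−.
Ligand charges: 1×Br = -1; 1×I = -1; 4×NO3 = -4; sum -6.
Zn + (-6) = 4− ⇒ Zn is +2.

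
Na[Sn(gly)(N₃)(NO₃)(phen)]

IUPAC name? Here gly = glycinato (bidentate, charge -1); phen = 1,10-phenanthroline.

The 1 sodium counter-ion carries a total charge of +1, so each complex ion is 1−.
Ligand charges: 1×azido (-1 each), 1×glycinato (-1 each), 1×nitrato (-1 each), 1×1,10-phenanthroline (neutral); total -3. So Sn + (-3) = 1−, giving Sn = +2.
Ligands are named alphabetically: azido before glycinato before nitrato before phenanthroline.
The complex ion is anionic, so tin takes the -ate form stannate(II).

sodium azido(glycinato)nitrato(1,10-phenanthroline)stannate(II)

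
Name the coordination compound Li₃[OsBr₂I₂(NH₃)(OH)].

The 3 lithium counter-ions carry a total charge of +3, so each complex ion is 3−.
Ligand charges: 1×ammine (neutral), 1×hydroxo (-1 each), 2×bromo (-1 each), 2×iodo (-1 each); total -5. So Os + (-5) = 3−, giving Os = +2.
Ligands are named alphabetically: ammine before bromo before hydroxo before iodo.
The complex ion is anionic, so osmium takes the -ate form osmate(II).

lithium amminedibromohydroxodiiodoosmate(II)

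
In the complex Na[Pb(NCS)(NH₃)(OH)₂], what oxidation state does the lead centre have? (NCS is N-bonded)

1 sodium outside the brackets (+1 each) → the complex ion is 1−.
Ligand charges: 1×NH3 neutral; 2×OH = -2; 1×NCS = -1; sum -3.
Pb + (-3) = 1− ⇒ Pb is +2.

+2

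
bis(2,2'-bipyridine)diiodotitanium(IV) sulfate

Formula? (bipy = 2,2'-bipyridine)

[Ti(bipy)2I2]SO4

Ligands: 2 iodo (I, -1), 2 2,2'-bipyridine (bipy, neutral). Ligand charge sum = -2.
With Ti in oxidation state +4, the complex ion is [Ti...]^2+.
Charge balance with sulfate (-2) requires 1 complex ion per 1 sulfate.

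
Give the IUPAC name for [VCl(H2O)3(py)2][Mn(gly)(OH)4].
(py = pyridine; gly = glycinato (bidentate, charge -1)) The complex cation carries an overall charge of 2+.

The complex cation is given as 2+; its ligand charges sum to -1, so V = +3.
A 1:1 salt means the anion carries the equal and opposite charge, 2−.
Anion: ligand charges sum to -5; for the ion to be 2−, Mn = +3.

triaquachlorobis(pyridine)vanadium(III) (glycinato)tetrahydroxomanganate(III)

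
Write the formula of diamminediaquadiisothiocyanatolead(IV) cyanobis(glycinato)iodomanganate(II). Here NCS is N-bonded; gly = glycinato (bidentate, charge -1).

[Pb(H2O)2(NCS)2(NH3)2][Mn(CN)(gly)2I]

Cation [Pb…]: ligand charges -2, Pb(IV) ⇒ ion charge 2+.
Anion [Mn…]: ligand charges -4, Mn(II) ⇒ ion charge 2−.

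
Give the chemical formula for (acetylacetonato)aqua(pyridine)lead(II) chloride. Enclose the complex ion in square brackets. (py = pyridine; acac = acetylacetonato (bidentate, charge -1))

Ligands: 1 aqua (H2O, neutral), 1 pyridine (py, neutral), 1 acetylacetonato (acac, -1). Ligand charge sum = -1.
Charge balance with chloride (-1) requires 1 complex ion per 1 chloride.

[Pb(acac)(H2O)(py)]Cl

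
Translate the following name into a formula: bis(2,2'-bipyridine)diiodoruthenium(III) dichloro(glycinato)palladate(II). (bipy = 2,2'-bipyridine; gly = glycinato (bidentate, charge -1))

[Ru(bipy)2I2][PdCl2(gly)]

Cation [Ru…]: ligand charges -2, Ru(III) ⇒ ion charge 1+.
Anion [Pd…]: ligand charges -3, Pd(II) ⇒ ion charge 1−.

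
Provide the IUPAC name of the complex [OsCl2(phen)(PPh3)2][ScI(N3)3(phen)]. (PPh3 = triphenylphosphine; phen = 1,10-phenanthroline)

Scandium is always +3 in its complexes; the anion's ligand charges sum to -4, so the complex anion is 1−.
A 1:1 salt means the cation carries the equal and opposite charge, 1+.
Cation: ligand charges sum to -2; for the ion to be 1+, Os = +3.

dichloro(1,10-phenanthroline)bis(triphenylphosphine)osmium(III) triazidoiodo(1,10-phenanthroline)scandate(III)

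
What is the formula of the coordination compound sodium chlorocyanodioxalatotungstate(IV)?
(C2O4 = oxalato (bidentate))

Na2[W(C2O4)2Cl(CN)]

Ligands: 1 cyano (CN, -1), 1 chloro (Cl, -1), 2 oxalato (C2O4, -2). Ligand charge sum = -6.
With W in oxidation state +4, the complex ion is [W...]^2−.
Charge balance with sodium (+1) requires 1 complex ion per 2 sodium.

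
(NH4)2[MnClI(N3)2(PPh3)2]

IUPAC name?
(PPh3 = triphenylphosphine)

ammonium diazidochloroiodobis(triphenylphosphine)manganate(II)

The 2 ammonium counter-ions carry a total charge of +2, so each complex ion is 2−.
Ligand charges: 2×azido (-1 each), 1×iodo (-1 each), 1×chloro (-1 each), 2×triphenylphosphine (neutral); total -4. So Mn + (-4) = 2−, giving Mn = +2.
Ligands are named alphabetically: azido before chloro before iodo before triphenylphosphine.
The complex ion is anionic, so manganese takes the -ate form manganate(II).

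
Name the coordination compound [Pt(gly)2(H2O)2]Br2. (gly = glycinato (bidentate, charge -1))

The 2 bromide counter-ions carry a total charge of -2, so each complex ion is 2+.
Ligand charges: 2×aqua (neutral), 2×glycinato (-1 each); total -2. So Pt + (-2) = 2+, giving Pt = +4.
Ligands are named alphabetically: aqua before glycinato.

diaquabis(glycinato)platinum(IV) bromide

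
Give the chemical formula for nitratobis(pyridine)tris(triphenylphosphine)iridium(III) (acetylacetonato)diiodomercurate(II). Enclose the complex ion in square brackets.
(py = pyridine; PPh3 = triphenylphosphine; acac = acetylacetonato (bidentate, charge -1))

[Ir(NO3)(PPh3)3(py)2][Hg(acac)I2]2

Cation [Ir…]: ligand charges -1, Ir(III) ⇒ ion charge 2+.
Anion [Hg…]: ligand charges -3, Hg(II) ⇒ ion charge 1−.
One 2+ cation requires 2 of the 1− anion.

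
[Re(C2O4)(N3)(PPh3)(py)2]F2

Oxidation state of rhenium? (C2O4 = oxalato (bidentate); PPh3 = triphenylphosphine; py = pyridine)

+5

2 fluoride outside the brackets (-1 each) → the complex ion is 2+.
Ligand charges: 1×N3 = -1; 1×C2O4 = -2; 1×PPh3 neutral; 2×py neutral; sum -3.
Re + (-3) = 2+ ⇒ Re is +5.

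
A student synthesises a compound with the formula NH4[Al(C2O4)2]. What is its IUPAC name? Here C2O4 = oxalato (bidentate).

ammonium dioxalatoaluminate(III)

The 1 ammonium counter-ion carries a total charge of +1, so each complex ion is 1−.
Ligand charges: 2×oxalato (-2 each); total -4. So Al + (-4) = 1−, giving Al = +3.
The complex ion is anionic, so aluminium takes the -ate form aluminate(III).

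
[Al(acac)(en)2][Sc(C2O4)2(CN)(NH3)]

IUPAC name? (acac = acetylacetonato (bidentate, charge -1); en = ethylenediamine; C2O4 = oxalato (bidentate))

Aluminium is always +3 in its complexes; the cation's ligand charges sum to -1, so the complex cation is 2+.
A 1:1 salt means the anion carries the equal and opposite charge, 2−.
Anion: ligand charges sum to -5; for the ion to be 2−, Sc = +3.

(acetylacetonato)bis(ethylenediamine)aluminium(III) amminecyanodioxalatoscandate(III)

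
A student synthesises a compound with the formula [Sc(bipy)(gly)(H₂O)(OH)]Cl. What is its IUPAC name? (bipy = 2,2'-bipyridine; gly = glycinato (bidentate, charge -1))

aqua(2,2'-bipyridine)(glycinato)hydroxoscandium(III) chloride

The 1 chloride counter-ion carries a total charge of -1, so each complex ion is 1+.
Ligand charges: 1×2,2'-bipyridine (neutral), 1×aqua (neutral), 1×glycinato (-1 each), 1×hydroxo (-1 each); total -2. So Sc + (-2) = 1+, giving Sc = +3.
Ligands are named alphabetically: aqua before bipyridine before glycinato before hydroxo.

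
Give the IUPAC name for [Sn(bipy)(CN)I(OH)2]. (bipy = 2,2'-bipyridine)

There is no counter-ion, so the complex is neutral overall.
Ligand charges: 1×cyano (-1 each), 2×hydroxo (-1 each), 1×2,2'-bipyridine (neutral), 1×iodo (-1 each); total -4. So Sn + (-4) = 0, giving Sn = +4.
Ligands are named alphabetically: bipyridine before cyano before hydroxo before iodo.

(2,2'-bipyridine)cyanodihydroxoiodotin(IV)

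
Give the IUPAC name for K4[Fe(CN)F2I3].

The 4 potassium counter-ions carry a total charge of +4, so each complex ion is 4−.
Ligand charges: 1×cyano (-1 each), 3×iodo (-1 each), 2×fluoro (-1 each); total -6. So Fe + (-6) = 4−, giving Fe = +2.
Ligands are named alphabetically: cyano before fluoro before iodo.
The complex ion is anionic, so iron takes the -ate form ferrate(II).

potassium cyanodifluorotriiodoferrate(II)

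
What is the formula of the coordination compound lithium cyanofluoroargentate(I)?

Li[Ag(CN)F]

Ligands: 1 cyano (CN, -1), 1 fluoro (F, -1). Ligand charge sum = -2.
With Ag in oxidation state +1, the complex ion is [Ag...]^1−.
Charge balance with lithium (+1) requires 1 complex ion per 1 lithium.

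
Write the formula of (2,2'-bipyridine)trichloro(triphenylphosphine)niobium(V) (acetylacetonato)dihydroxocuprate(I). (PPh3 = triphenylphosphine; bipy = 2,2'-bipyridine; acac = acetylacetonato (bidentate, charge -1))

[Nb(bipy)Cl3(PPh3)][Cu(acac)(OH)2]

Cation [Nb…]: ligand charges -3, Nb(V) ⇒ ion charge 2+.
Anion [Cu…]: ligand charges -3, Cu(I) ⇒ ion charge 2−.
One 2+ cation balances one 2− anion.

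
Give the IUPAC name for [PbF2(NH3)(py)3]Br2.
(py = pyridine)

The 2 bromide counter-ions carry a total charge of -2, so each complex ion is 2+.
Ligand charges: 2×fluoro (-1 each), 3×pyridine (neutral), 1×ammine (neutral); total -2. So Pb + (-2) = 2+, giving Pb = +4.
Ligands are named alphabetically: ammine before fluoro before pyridine.

amminedifluorotris(pyridine)lead(IV) bromide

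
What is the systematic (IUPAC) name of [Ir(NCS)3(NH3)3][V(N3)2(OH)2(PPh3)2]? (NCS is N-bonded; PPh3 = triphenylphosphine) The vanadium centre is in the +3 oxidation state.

triamminetriisothiocyanatoiridium(IV) diazidodihydroxobis(triphenylphosphine)vanadate(III)

Both ions are complex: the cation is named first with the plain metal name, the anion second with the -ate form; each ion's ligands are alphabetised independently.
V is given as +3; the anion's ligand charges sum to -4, so the complex anion is 1−.
A 1:1 salt means the cation carries the equal and opposite charge, 1+.
Cation: ligand charges sum to -3; for the ion to be 1+, Ir = +4.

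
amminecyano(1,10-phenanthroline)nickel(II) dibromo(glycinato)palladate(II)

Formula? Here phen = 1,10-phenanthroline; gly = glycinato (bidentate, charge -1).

[Ni(CN)(NH3)(phen)][PdBr2(gly)]

Cation [Ni…]: ligand charges -1, Ni(II) ⇒ ion charge 1+.
Anion [Pd…]: ligand charges -3, Pd(II) ⇒ ion charge 1−.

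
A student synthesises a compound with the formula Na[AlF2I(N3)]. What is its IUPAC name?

sodium azidodifluoroiodoaluminate(III)

The 1 sodium counter-ion carries a total charge of +1, so each complex ion is 1−.
Ligand charges: 1×iodo (-1 each), 1×azido (-1 each), 2×fluoro (-1 each); total -4. So Al + (-4) = 1−, giving Al = +3.
The complex ion is anionic, so aluminium takes the -ate form aluminate(III).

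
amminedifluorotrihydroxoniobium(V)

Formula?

Ligands: 2 fluoro (F, -1), 3 hydroxo (OH, -1), 1 ammine (NH3, neutral). Ligand charge sum = -5.
With Nb in oxidation state +5, the complex ion is [Nb...].

[NbF2(NH3)(OH)3]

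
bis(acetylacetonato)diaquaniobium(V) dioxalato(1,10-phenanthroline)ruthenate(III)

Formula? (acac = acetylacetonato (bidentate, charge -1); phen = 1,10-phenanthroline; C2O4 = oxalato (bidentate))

Cation [Nb…]: ligand charges -2, Nb(V) ⇒ ion charge 3+.
Anion [Ru…]: ligand charges -4, Ru(III) ⇒ ion charge 1−.
One 3+ cation requires 3 of the 1− anion.

[Nb(acac)2(H2O)2][Ru(C2O4)2(phen)]3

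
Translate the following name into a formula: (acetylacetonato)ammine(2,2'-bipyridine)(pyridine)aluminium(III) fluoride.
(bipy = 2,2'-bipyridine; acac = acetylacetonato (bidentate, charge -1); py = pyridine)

[Al(acac)(bipy)(NH3)(py)]F2

Ligands: 1 2,2'-bipyridine (bipy, neutral), 1 ammine (NH3, neutral), 1 acetylacetonato (acac, -1), 1 pyridine (py, neutral). Ligand charge sum = -1.
With Al in oxidation state +3, the complex ion is [Al...]^2+.
Charge balance with fluoride (-1) requires 1 complex ion per 2 fluoride.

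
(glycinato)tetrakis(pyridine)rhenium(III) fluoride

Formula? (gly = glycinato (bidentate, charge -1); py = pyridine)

Ligands: 1 glycinato (gly, -1), 4 pyridine (py, neutral). Ligand charge sum = -1.
With Re in oxidation state +3, the complex ion is [Re...]^2+.
Charge balance with fluoride (-1) requires 1 complex ion per 2 fluoride.

[Re(gly)(py)4]F2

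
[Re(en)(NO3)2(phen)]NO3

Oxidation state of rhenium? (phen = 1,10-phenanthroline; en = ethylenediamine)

+3

1 nitrate outside the brackets (-1 each) → the complex ion is 1+.
Ligand charges: 2×NO3 = -2; 1×phen neutral; 1×en neutral; sum -2.
Re + (-2) = 1+ ⇒ Re is +3.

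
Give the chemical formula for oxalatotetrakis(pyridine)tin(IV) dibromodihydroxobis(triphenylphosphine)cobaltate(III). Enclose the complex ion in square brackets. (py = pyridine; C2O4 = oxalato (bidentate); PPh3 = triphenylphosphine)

[Sn(C2O4)(py)4][CoBr2(OH)2(PPh3)2]2

Cation [Sn…]: ligand charges -2, Sn(IV) ⇒ ion charge 2+.
Anion [Co…]: ligand charges -4, Co(III) ⇒ ion charge 1−.
One 2+ cation requires 2 of the 1− anion.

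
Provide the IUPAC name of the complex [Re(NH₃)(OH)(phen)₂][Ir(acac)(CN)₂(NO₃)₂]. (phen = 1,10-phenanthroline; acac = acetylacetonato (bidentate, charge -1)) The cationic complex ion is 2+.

amminehydroxobis(1,10-phenanthroline)rhenium(III) (acetylacetonato)dicyanodinitratoiridate(III)

Both ions are complex: the cation is named first with the plain metal name, the anion second with the -ate form; each ion's ligands are alphabetised independently.
The complex cation is given as 2+; its ligand charges sum to -1, so Re = +3.
A 1:1 salt means the anion carries the equal and opposite charge, 2−.
Anion: ligand charges sum to -5; for the ion to be 2−, Ir = +3.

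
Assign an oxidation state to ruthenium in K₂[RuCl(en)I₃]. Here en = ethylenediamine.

2 potassium outside the brackets (+1 each) → the complex ion is 2−.
Ligand charges: 3×I = -3; 1×Cl = -1; 1×en neutral; sum -4.
Ru + (-4) = 2− ⇒ Ru is +2.

+2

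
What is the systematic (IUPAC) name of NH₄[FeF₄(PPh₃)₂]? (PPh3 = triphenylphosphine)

The 1 ammonium counter-ion carries a total charge of +1, so each complex ion is 1−.
Ligand charges: 4×fluoro (-1 each), 2×triphenylphosphine (neutral); total -4. So Fe + (-4) = 1−, giving Fe = +3.
Ligands are named alphabetically: fluoro before triphenylphosphine.
The complex ion is anionic, so iron takes the -ate form ferrate(III).

ammonium tetrafluorobis(triphenylphosphine)ferrate(III)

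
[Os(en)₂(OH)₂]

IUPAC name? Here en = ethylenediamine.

bis(ethylenediamine)dihydroxoosmium(II)

There is no counter-ion, so the complex is neutral overall.
Ligand charges: 2×ethylenediamine (neutral), 2×hydroxo (-1 each); total -2. So Os + (-2) = 0, giving Os = +2.
Ligands are named alphabetically: ethylenediamine before hydroxo.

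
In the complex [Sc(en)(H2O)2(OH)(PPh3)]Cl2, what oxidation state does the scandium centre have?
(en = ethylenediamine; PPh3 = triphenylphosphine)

2 chloride outside the brackets (-1 each) → the complex ion is 2+.
Ligand charges: 2×H2O neutral; 1×en neutral; 1×OH = -1; 1×PPh3 neutral; sum -1.
Sc + (-1) = 2+ ⇒ Sc is +3.

+3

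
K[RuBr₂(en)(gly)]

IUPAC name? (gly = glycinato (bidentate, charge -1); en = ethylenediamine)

potassium dibromo(ethylenediamine)(glycinato)ruthenate(II)

The 1 potassium counter-ion carries a total charge of +1, so each complex ion is 1−.
Ligand charges: 2×bromo (-1 each), 1×glycinato (-1 each), 1×ethylenediamine (neutral); total -3. So Ru + (-3) = 1−, giving Ru = +2.
The complex ion is anionic, so ruthenium takes the -ate form ruthenate(II).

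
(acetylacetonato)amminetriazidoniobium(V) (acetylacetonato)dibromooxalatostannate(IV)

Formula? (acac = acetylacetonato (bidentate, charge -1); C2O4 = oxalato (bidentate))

Cation [Nb…]: ligand charges -4, Nb(V) ⇒ ion charge 1+.
Anion [Sn…]: ligand charges -5, Sn(IV) ⇒ ion charge 1−.
One 1+ cation balances one 1− anion.

[Nb(acac)(N3)3(NH3)][Sn(acac)Br2(C2O4)]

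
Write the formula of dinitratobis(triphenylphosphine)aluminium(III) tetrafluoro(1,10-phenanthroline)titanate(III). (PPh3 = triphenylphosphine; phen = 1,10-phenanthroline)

Cation [Al…]: ligand charges -2, Al(III) ⇒ ion charge 1+.
Anion [Ti…]: ligand charges -4, Ti(III) ⇒ ion charge 1−.

[Al(NO3)2(PPh3)2][TiF4(phen)]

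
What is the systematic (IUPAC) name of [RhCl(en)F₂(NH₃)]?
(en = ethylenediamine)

There is no counter-ion, so the complex is neutral overall.
Ligand charges: 1×chloro (-1 each), 1×ethylenediamine (neutral), 2×fluoro (-1 each), 1×ammine (neutral); total -3. So Rh + (-3) = 0, giving Rh = +3.
Ligands are named alphabetically: ammine before chloro before ethylenediamine before fluoro.

amminechloro(ethylenediamine)difluororhodium(III)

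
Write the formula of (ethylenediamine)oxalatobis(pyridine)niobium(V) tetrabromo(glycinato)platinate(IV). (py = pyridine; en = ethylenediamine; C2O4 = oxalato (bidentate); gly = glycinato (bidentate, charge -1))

[Nb(C2O4)(en)(py)2][PtBr4(gly)]3

Cation [Nb…]: ligand charges -2, Nb(V) ⇒ ion charge 3+.
Anion [Pt…]: ligand charges -5, Pt(IV) ⇒ ion charge 1−.
One 3+ cation requires 3 of the 1− anion.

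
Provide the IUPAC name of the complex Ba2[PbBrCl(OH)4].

barium bromochlorotetrahydroxoplumbate(II)

The 2 barium counter-ions carry a total charge of +4, so each complex ion is 4−.
Ligand charges: 1×chloro (-1 each), 4×hydroxo (-1 each), 1×bromo (-1 each); total -6. So Pb + (-6) = 4−, giving Pb = +2.
The complex ion is anionic, so lead takes the -ate form plumbate(II).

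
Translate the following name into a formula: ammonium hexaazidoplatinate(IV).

Ligands: 6 azido (N3, -1). Ligand charge sum = -6.
Charge balance with ammonium (+1) requires 1 complex ion per 2 ammonium.

(NH4)2[Pt(N3)6]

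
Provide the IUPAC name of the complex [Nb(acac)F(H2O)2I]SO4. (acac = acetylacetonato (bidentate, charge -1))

The 1 sulfate counter-ion carries a total charge of -2, so each complex ion is 2+.
Ligand charges: 1×iodo (-1 each), 2×aqua (neutral), 1×acetylacetonato (-1 each), 1×fluoro (-1 each); total -3. So Nb + (-3) = 2+, giving Nb = +5.
Ligands are named alphabetically: acetylacetonato before aqua before fluoro before iodo.

(acetylacetonato)diaquafluoroiodoniobium(V) sulfate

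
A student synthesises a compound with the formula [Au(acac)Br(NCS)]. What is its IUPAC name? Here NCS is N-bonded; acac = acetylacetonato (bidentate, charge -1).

There is no counter-ion, so the complex is neutral overall.
Ligand charges: 1×isothiocyanato (-1 each), 1×acetylacetonato (-1 each), 1×bromo (-1 each); total -3. So Au + (-3) = 0, giving Au = +3.
Ligands are named alphabetically: acetylacetonato before bromo before isothiocyanato.

(acetylacetonato)bromoisothiocyanatogold(III)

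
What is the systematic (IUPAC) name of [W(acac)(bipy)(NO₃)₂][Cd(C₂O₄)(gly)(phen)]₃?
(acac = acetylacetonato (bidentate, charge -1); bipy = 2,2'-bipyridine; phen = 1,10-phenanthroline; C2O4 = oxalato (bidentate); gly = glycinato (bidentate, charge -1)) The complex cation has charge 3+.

(acetylacetonato)(2,2'-bipyridine)dinitratotungsten(VI) (glycinato)oxalato(1,10-phenanthroline)cadmate(II)

The complex cation is given as 3+; its ligand charges sum to -3, so W = +6.
With 3 anions per cation, each anion must be 3/3 = 1−.
Anion: ligand charges sum to -3; for the ion to be 1−, Cd = +2.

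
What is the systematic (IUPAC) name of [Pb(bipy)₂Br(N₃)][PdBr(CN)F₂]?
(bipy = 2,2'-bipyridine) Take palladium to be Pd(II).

Pd is given as +2; the anion's ligand charges sum to -4, so the complex anion is 2−.
A 1:1 salt means the cation carries the equal and opposite charge, 2+.
Cation: ligand charges sum to -2; for the ion to be 2+, Pb = +4.

azidobis(2,2'-bipyridine)bromolead(IV) bromocyanodifluoropalladate(II)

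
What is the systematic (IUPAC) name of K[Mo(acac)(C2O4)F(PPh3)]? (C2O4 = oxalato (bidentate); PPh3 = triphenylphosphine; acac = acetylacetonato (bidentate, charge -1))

potassium (acetylacetonato)fluorooxalato(triphenylphosphine)molybdate(III)

The 1 potassium counter-ion carries a total charge of +1, so each complex ion is 1−.
Ligand charges: 1×oxalato (-2 each), 1×triphenylphosphine (neutral), 1×acetylacetonato (-1 each), 1×fluoro (-1 each); total -4. So Mo + (-4) = 1−, giving Mo = +3.
Ligands are named alphabetically: acetylacetonato before fluoro before oxalato before triphenylphosphine.
The complex ion is anionic, so molybdenum takes the -ate form molybdate(III).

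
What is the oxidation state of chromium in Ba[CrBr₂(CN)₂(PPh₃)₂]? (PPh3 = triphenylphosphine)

+2

1 barium outside the brackets (+2 each) → the complex ion is 2−.
Ligand charges: 2×CN = -2; 2×Br = -2; 2×PPh3 neutral; sum -4.
Cr + (-4) = 2− ⇒ Cr is +2.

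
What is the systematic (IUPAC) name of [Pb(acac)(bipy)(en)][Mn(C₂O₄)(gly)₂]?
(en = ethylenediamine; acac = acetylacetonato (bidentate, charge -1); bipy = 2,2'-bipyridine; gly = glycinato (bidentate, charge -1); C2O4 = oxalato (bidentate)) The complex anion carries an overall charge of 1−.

(acetylacetonato)(2,2'-bipyridine)(ethylenediamine)lead(II) bis(glycinato)oxalatomanganate(III)

The complex anion is given as 1−; its ligand charges sum to -4, so Mn = +3.
A 1:1 salt means the cation carries the equal and opposite charge, 1+.
Cation: ligand charges sum to -1; for the ion to be 1+, Pb = +2.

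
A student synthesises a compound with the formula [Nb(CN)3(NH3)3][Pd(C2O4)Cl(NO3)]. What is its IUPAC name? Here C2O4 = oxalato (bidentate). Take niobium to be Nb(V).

triamminetricyanoniobium(V) chloronitratooxalatopalladate(II)

Both ions are complex: the cation is named first with the plain metal name, the anion second with the -ate form; each ion's ligands are alphabetised independently.
Nb is given as +5; the cation's ligand charges sum to -3, so the complex cation is 2+.
A 1:1 salt means the anion carries the equal and opposite charge, 2−.
Anion: ligand charges sum to -4; for the ion to be 2−, Pd = +2.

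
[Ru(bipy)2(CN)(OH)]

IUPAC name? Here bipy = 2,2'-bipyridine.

bis(2,2'-bipyridine)cyanohydroxoruthenium(II)

There is no counter-ion, so the complex is neutral overall.
Ligand charges: 2×2,2'-bipyridine (neutral), 1×hydroxo (-1 each), 1×cyano (-1 each); total -2. So Ru + (-2) = 0, giving Ru = +2.
Ligands are named alphabetically: bipyridine before cyano before hydroxo.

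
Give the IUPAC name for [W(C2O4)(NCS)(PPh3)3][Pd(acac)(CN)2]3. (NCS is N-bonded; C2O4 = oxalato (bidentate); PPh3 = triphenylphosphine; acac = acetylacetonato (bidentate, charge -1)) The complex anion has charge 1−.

isothiocyanatooxalatotris(triphenylphosphine)tungsten(VI) (acetylacetonato)dicyanopalladate(II)

Both ions are complex: the cation is named first with the plain metal name, the anion second with the -ate form; each ion's ligands are alphabetised independently.
The complex anion is given as 1−; its ligand charges sum to -3, so Pd = +2.
With 3 anions per cation, the cation must be 3×1 = 3+.
Cation: ligand charges sum to -3; for the ion to be 3+, W = +6.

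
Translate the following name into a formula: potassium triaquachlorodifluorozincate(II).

K[ZnClF2(H2O)3]

Ligands: 3 aqua (H2O, neutral), 1 chloro (Cl, -1), 2 fluoro (F, -1). Ligand charge sum = -3.
With Zn in oxidation state +2, the complex ion is [Zn...]^1−.
Charge balance with potassium (+1) requires 1 complex ion per 1 potassium.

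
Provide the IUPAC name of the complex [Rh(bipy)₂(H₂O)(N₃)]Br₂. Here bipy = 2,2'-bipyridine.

The 2 bromide counter-ions carry a total charge of -2, so each complex ion is 2+.
Ligand charges: 1×azido (-1 each), 1×aqua (neutral), 2×2,2'-bipyridine (neutral); total -1. So Rh + (-1) = 2+, giving Rh = +3.
Ligands are named alphabetically: aqua before azido before bipyridine.

aquaazidobis(2,2'-bipyridine)rhodium(III) bromide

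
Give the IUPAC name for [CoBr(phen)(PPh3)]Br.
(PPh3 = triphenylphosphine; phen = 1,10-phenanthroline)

bromo(1,10-phenanthroline)(triphenylphosphine)cobalt(II) bromide

The 1 bromide counter-ion carries a total charge of -1, so each complex ion is 1+.
Ligand charges: 1×bromo (-1 each), 1×triphenylphosphine (neutral), 1×1,10-phenanthroline (neutral); total -1. So Co + (-1) = 1+, giving Co = +2.
Ligands are named alphabetically: bromo before phenanthroline before triphenylphosphine.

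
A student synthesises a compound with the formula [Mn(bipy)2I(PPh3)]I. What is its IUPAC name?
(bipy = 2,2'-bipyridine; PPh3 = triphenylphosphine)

The 1 iodide counter-ion carries a total charge of -1, so each complex ion is 1+.
Ligand charges: 2×2,2'-bipyridine (neutral), 1×triphenylphosphine (neutral), 1×iodo (-1 each); total -1. So Mn + (-1) = 1+, giving Mn = +2.
Ligands are named alphabetically: bipyridine before iodo before triphenylphosphine.

bis(2,2'-bipyridine)iodo(triphenylphosphine)manganese(II) iodide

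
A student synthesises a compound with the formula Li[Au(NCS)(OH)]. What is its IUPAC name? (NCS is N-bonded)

lithium hydroxoisothiocyanatoaurate(I)

The 1 lithium counter-ion carries a total charge of +1, so each complex ion is 1−.
Ligand charges: 1×hydroxo (-1 each), 1×isothiocyanato (-1 each); total -2. So Au + (-2) = 1−, giving Au = +1.
Ligands are named alphabetically: hydroxo before isothiocyanato.
The complex ion is anionic, so gold takes the -ate form aurate(I).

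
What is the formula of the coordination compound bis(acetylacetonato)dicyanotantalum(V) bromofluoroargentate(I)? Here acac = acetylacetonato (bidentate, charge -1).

Cation [Ta…]: ligand charges -4, Ta(V) ⇒ ion charge 1+.
Anion [Ag…]: ligand charges -2, Ag(I) ⇒ ion charge 1−.

[Ta(acac)2(CN)2][AgBrF]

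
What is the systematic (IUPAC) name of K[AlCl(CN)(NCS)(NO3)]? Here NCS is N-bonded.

The 1 potassium counter-ion carries a total charge of +1, so each complex ion is 1−.
Ligand charges: 1×isothiocyanato (-1 each), 1×chloro (-1 each), 1×cyano (-1 each), 1×nitrato (-1 each); total -4. So Al + (-4) = 1−, giving Al = +3.
The complex ion is anionic, so aluminium takes the -ate form aluminate(III).

potassium chlorocyanoisothiocyanatonitratoaluminate(III)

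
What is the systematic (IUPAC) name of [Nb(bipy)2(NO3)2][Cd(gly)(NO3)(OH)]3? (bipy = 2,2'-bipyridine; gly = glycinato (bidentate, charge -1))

bis(2,2'-bipyridine)dinitratoniobium(V) (glycinato)hydroxonitratocadmate(II)

Both ions are complex: the cation is named first with the plain metal name, the anion second with the -ate form; each ion's ligands are alphabetised independently.
Cadmium is always +2 in its complexes; the anion's ligand charges sum to -3, so the complex anion is 1−.
With 3 anions per cation, the cation must be 3×1 = 3+.
Cation: ligand charges sum to -2; for the ion to be 3+, Nb = +5.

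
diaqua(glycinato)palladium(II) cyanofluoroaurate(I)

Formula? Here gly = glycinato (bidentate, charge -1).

Cation [Pd…]: ligand charges -1, Pd(II) ⇒ ion charge 1+.
Anion [Au…]: ligand charges -2, Au(I) ⇒ ion charge 1−.
One 1+ cation balances one 1− anion.

[Pd(gly)(H2O)2][Au(CN)F]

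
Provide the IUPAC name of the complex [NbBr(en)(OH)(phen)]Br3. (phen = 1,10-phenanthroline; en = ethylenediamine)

bromo(ethylenediamine)hydroxo(1,10-phenanthroline)niobium(V) bromide

The 3 bromide counter-ions carry a total charge of -3, so each complex ion is 3+.
Ligand charges: 1×1,10-phenanthroline (neutral), 1×ethylenediamine (neutral), 1×bromo (-1 each), 1×hydroxo (-1 each); total -2. So Nb + (-2) = 3+, giving Nb = +5.
Ligands are named alphabetically: bromo before ethylenediamine before hydroxo before phenanthroline.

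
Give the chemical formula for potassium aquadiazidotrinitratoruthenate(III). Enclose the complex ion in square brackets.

Ligands: 1 aqua (H2O, neutral), 3 nitrato (NO3, -1), 2 azido (N3, -1). Ligand charge sum = -5.
With Ru in oxidation state +3, the complex ion is [Ru...]^2−.
Charge balance with potassium (+1) requires 1 complex ion per 2 potassium.

K2[Ru(H2O)(N3)2(NO3)3]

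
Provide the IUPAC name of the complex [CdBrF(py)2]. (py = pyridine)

bromofluorobis(pyridine)cadmium(II)

There is no counter-ion, so the complex is neutral overall.
Ligand charges: 1×fluoro (-1 each), 1×bromo (-1 each), 2×pyridine (neutral); total -2. So Cd + (-2) = 0, giving Cd = +2.
Ligands are named alphabetically: bromo before fluoro before pyridine.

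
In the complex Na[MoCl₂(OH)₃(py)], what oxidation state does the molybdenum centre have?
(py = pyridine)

+4

1 sodium outside the brackets (+1 each) → the complex ion is 1−.
Ligand charges: 2×Cl = -2; 1×py neutral; 3×OH = -3; sum -5.
Mo + (-5) = 1− ⇒ Mo is +4.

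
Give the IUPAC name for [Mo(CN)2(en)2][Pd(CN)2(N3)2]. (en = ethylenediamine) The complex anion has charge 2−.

dicyanobis(ethylenediamine)molybdenum(IV) diazidodicyanopalladate(II)

The complex anion is given as 2−; its ligand charges sum to -4, so Pd = +2.
A 1:1 salt means the cation carries the equal and opposite charge, 2+.
Cation: ligand charges sum to -2; for the ion to be 2+, Mo = +4.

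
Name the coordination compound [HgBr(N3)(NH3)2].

There is no counter-ion, so the complex is neutral overall.
Ligand charges: 2×ammine (neutral), 1×bromo (-1 each), 1×azido (-1 each); total -2. So Hg + (-2) = 0, giving Hg = +2.
Ligands are named alphabetically: ammine before azido before bromo.

diammineazidobromomercury(II)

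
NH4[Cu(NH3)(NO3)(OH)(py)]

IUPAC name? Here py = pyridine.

The 1 ammonium counter-ion carries a total charge of +1, so each complex ion is 1−.
Ligand charges: 1×pyridine (neutral), 1×ammine (neutral), 1×hydroxo (-1 each), 1×nitrato (-1 each); total -2. So Cu + (-2) = 1−, giving Cu = +1.
Ligands are named alphabetically: ammine before hydroxo before nitrato before pyridine.
The complex ion is anionic, so copper takes the -ate form cuprate(I).

ammonium amminehydroxonitrato(pyridine)cuprate(I)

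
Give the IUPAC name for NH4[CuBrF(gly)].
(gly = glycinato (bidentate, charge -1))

ammonium bromofluoro(glycinato)cuprate(II)

The 1 ammonium counter-ion carries a total charge of +1, so each complex ion is 1−.
Ligand charges: 1×fluoro (-1 each), 1×glycinato (-1 each), 1×bromo (-1 each); total -3. So Cu + (-3) = 1−, giving Cu = +2.
Ligands are named alphabetically: bromo before fluoro before glycinato.
The complex ion is anionic, so copper takes the -ate form cuprate(II).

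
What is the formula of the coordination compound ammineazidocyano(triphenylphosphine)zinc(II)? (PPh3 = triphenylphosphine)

[Zn(CN)(N3)(NH3)(PPh3)]

Ligands: 1 azido (N3, -1), 1 cyano (CN, -1), 1 triphenylphosphine (PPh3, neutral), 1 ammine (NH3, neutral). Ligand charge sum = -2.
With Zn in oxidation state +2, the complex ion is [Zn...].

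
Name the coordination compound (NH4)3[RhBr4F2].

The 3 ammonium counter-ions carry a total charge of +3, so each complex ion is 3−.
Ligand charges: 4×bromo (-1 each), 2×fluoro (-1 each); total -6. So Rh + (-6) = 3−, giving Rh = +3.
Ligands are named alphabetically: bromo before fluoro.
The complex ion is anionic, so rhodium takes the -ate form rhodate(III).

ammonium tetrabromodifluororhodate(III)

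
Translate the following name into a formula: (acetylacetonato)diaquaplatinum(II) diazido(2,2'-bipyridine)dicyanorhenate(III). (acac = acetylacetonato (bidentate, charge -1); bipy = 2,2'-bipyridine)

Cation [Pt…]: ligand charges -1, Pt(II) ⇒ ion charge 1+.
Anion [Re…]: ligand charges -4, Re(III) ⇒ ion charge 1−.

[Pt(acac)(H2O)2][Re(bipy)(CN)2(N3)2]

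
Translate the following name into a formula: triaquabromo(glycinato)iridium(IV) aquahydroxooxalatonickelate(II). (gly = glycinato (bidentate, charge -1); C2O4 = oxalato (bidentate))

[IrBr(gly)(H2O)3][Ni(C2O4)(H2O)(OH)]2

Cation [Ir…]: ligand charges -2, Ir(IV) ⇒ ion charge 2+.
Anion [Ni…]: ligand charges -3, Ni(II) ⇒ ion charge 1−.
One 2+ cation requires 2 of the 1− anion.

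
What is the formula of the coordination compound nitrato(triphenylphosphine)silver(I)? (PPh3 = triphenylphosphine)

Ligands: 1 triphenylphosphine (PPh3, neutral), 1 nitrato (NO3, -1). Ligand charge sum = -1.
With Ag in oxidation state +1, the complex ion is [Ag...].

[Ag(NO3)(PPh3)]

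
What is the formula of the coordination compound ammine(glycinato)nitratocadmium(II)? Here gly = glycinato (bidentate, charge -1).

Ligands: 1 nitrato (NO3, -1), 1 glycinato (gly, -1), 1 ammine (NH3, neutral). Ligand charge sum = -2.
With Cd in oxidation state +2, the complex ion is [Cd...].

[Cd(gly)(NH3)(NO3)]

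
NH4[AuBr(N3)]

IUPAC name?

ammonium azidobromoaurate(I)

The 1 ammonium counter-ion carries a total charge of +1, so each complex ion is 1−.
Ligand charges: 1×azido (-1 each), 1×bromo (-1 each); total -2. So Au + (-2) = 1−, giving Au = +1.
Ligands are named alphabetically: azido before bromo.
The complex ion is anionic, so gold takes the -ate form aurate(I).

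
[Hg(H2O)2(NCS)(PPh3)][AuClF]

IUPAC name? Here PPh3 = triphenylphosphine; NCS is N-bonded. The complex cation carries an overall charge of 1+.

The complex cation is given as 1+; its ligand charges sum to -1, so Hg = +2.
A 1:1 salt means the anion carries the equal and opposite charge, 1−.
Anion: ligand charges sum to -2; for the ion to be 1−, Au = +1.

diaquaisothiocyanato(triphenylphosphine)mercury(II) chlorofluoroaurate(I)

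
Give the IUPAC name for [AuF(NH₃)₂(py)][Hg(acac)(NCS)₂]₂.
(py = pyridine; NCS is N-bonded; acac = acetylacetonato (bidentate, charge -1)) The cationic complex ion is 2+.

diamminefluoro(pyridine)gold(III) (acetylacetonato)diisothiocyanatomercurate(II)

Both ions are complex: the cation is named first with the plain metal name, the anion second with the -ate form; each ion's ligands are alphabetised independently.
The complex cation is given as 2+; its ligand charges sum to -1, so Au = +3.
With 2 anions per cation, each anion must be 2/2 = 1−.
Anion: ligand charges sum to -3; for the ion to be 1−, Hg = +2.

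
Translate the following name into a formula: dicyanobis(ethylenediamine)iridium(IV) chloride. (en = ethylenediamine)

[Ir(CN)2(en)2]Cl2

Ligands: 2 ethylenediamine (en, neutral), 2 cyano (CN, -1). Ligand charge sum = -2.
Charge balance with chloride (-1) requires 1 complex ion per 2 chloride.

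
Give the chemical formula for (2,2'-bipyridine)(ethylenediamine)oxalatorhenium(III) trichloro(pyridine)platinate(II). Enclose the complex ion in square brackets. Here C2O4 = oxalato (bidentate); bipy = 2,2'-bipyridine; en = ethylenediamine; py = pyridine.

Cation [Re…]: ligand charges -2, Re(III) ⇒ ion charge 1+.
Anion [Pt…]: ligand charges -3, Pt(II) ⇒ ion charge 1−.
One 1+ cation balances one 1− anion.

[Re(bipy)(C2O4)(en)][PtCl3(py)]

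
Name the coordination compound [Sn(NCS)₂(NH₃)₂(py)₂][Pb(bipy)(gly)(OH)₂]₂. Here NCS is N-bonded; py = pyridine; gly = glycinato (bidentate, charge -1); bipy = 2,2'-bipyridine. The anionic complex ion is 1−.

diamminediisothiocyanatobis(pyridine)tin(IV) (2,2'-bipyridine)(glycinato)dihydroxoplumbate(II)

The complex anion is given as 1−; its ligand charges sum to -3, so Pb = +2.
With 2 anions per cation, the cation must be 2×1 = 2+.
Cation: ligand charges sum to -2; for the ion to be 2+, Sn = +4.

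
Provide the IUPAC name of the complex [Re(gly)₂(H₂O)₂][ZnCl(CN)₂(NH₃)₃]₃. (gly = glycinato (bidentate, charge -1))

Both ions are complex: the cation is named first with the plain metal name, the anion second with the -ate form; each ion's ligands are alphabetised independently.
Zinc is always +2 in its complexes; the anion's ligand charges sum to -3, so the complex anion is 1−.
With 3 anions per cation, the cation must be 3×1 = 3+.
Cation: ligand charges sum to -2; for the ion to be 3+, Re = +5.

diaquabis(glycinato)rhenium(V) triamminechlorodicyanozincate(II)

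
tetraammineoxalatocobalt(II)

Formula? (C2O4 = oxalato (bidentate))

Ligands: 4 ammine (NH3, neutral), 1 oxalato (C2O4, -2). Ligand charge sum = -2.
With Co in oxidation state +2, the complex ion is [Co...].

[Co(C2O4)(NH3)4]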